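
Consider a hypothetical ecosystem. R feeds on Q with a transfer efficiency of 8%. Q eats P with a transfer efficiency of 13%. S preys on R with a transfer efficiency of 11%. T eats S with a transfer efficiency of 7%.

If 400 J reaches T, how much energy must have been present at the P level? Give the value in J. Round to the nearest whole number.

Cumulative transfer efficiency: 0.13 × 0.08 × 0.11 × 0.07 = 0.00008008
P energy = 400 / 0.00008008 = 4995005 J

4995005 J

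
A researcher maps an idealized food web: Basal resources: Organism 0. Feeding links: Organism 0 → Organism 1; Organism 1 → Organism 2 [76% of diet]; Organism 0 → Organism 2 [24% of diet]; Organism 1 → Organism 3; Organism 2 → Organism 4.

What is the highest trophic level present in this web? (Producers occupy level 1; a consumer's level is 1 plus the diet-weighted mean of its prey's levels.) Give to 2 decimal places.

3.76

Organism 1: 1 + 1 = 2
Organism 2: 1 + (0.76×2 + 0.24×1) = 2.76
Organism 3: 1 + 2 = 3
Organism 4: 1 + 2.76 = 3.76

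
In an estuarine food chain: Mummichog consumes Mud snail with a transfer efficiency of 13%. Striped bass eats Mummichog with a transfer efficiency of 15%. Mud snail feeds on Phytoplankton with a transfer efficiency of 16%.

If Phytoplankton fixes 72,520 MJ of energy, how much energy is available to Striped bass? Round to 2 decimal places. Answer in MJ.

Mud snail: 72520 × 0.16 = 11603.2 MJ
Mummichog: 11603.2 × 0.13 = 1508.416 MJ
Striped bass: 1508.416 × 0.15 = 226.2624 MJ

226.26 MJ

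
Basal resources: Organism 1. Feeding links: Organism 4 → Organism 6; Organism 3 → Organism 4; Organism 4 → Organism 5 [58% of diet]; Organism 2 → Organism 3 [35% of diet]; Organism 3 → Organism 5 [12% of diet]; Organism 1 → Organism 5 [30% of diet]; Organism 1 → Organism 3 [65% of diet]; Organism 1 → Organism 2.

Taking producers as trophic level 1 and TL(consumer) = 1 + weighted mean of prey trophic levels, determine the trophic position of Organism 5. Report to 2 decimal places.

Organism 2: 1 + 1 = 2
Organism 3: 1 + (0.65×1 + 0.35×2) = 2.35
Organism 4: 1 + 2.35 = 3.35
Organism 5: 1 + (0.58×3.35 + 0.3×1 + 0.12×2.35) = 3.525
Organism 6: 1 + 3.35 = 4.35

3.53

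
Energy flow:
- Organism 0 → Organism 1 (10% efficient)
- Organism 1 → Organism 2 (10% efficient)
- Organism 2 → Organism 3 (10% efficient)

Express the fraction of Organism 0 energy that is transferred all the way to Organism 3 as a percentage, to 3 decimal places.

Product of link efficiencies: 0.1 × 0.1 × 0.1 = 0.001
As a percentage: 0.001 × 100 = 0.100%

0.100%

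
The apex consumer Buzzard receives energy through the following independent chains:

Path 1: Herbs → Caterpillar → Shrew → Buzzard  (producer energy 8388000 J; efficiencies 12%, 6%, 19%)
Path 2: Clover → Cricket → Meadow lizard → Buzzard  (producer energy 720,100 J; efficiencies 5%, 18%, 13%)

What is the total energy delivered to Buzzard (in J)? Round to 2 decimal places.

Path 1: 8388000 × 0.12 × 0.06 × 0.19 = 11474.784 J
Path 2: 720100 × 0.05 × 0.18 × 0.13 = 842.517 J
Total at Buzzard: 11474.784 + 842.517 = 12317.301 J

12317.30 J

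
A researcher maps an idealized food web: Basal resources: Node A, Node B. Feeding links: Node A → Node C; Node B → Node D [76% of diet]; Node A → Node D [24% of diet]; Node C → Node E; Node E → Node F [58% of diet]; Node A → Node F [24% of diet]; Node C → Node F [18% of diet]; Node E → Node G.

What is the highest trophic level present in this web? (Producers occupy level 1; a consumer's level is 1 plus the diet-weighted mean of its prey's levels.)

4

Node C: 1 + 1 = 2
Node D: 1 + (0.76×1 + 0.24×1) = 2
Node E: 1 + 2 = 3
Node F: 1 + (0.58×3 + 0.24×1 + 0.18×2) = 3.34
Node G: 1 + 3 = 4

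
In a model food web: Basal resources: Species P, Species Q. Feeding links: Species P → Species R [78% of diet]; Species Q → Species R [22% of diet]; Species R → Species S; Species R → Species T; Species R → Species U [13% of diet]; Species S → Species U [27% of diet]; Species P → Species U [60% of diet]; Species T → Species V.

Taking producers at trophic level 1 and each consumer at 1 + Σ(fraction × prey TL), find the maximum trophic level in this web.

Species R: 1 + (0.78×1 + 0.22×1) = 2
Species S: 1 + 2 = 3
Species T: 1 + 2 = 3
Species U: 1 + (0.13×2 + 0.27×3 + 0.6×1) = 2.67
Species V: 1 + 3 = 4

4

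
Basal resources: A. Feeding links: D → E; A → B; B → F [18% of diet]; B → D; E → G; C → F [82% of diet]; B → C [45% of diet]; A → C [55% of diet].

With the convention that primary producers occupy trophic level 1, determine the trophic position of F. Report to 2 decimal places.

B: 1 + 1 = 2
C: 1 + (0.55×1 + 0.45×2) = 2.45
D: 1 + 2 = 3
E: 1 + 3 = 4
F: 1 + (0.18×2 + 0.82×2.45) = 3.369
G: 1 + 4 = 5

3.37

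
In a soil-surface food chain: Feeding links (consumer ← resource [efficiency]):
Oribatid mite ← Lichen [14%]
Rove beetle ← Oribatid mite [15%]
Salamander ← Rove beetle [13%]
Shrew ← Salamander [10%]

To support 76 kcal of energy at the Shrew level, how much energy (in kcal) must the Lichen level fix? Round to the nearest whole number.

Cumulative transfer efficiency: 0.14 × 0.15 × 0.13 × 0.1 = 0.000273
Lichen energy = 76 / 0.000273 = 278388 kcal

278388 kcal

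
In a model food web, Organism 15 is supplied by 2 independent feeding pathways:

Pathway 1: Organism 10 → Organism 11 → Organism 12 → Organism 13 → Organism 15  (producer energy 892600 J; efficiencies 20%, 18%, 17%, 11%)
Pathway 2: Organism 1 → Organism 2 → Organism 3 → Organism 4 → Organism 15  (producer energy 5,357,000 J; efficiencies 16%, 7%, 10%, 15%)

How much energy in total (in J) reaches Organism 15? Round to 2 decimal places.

1500.87 J

Pathway 1: 892600 × 0.2 × 0.18 × 0.17 × 0.11 = 600.89832 J
Pathway 2: 5357000 × 0.16 × 0.07 × 0.1 × 0.15 = 899.976 J
Total at Organism 15: 600.89832 + 899.976 = 1500.87432 J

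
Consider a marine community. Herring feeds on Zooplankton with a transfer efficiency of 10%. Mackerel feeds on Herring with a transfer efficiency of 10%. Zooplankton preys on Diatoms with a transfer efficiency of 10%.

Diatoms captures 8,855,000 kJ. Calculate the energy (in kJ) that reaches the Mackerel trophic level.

8855 kJ

Zooplankton: 8855000 × 0.1 = 885500 kJ
Herring: 885500 × 0.1 = 88550 kJ
Mackerel: 88550 × 0.1 = 8855 kJ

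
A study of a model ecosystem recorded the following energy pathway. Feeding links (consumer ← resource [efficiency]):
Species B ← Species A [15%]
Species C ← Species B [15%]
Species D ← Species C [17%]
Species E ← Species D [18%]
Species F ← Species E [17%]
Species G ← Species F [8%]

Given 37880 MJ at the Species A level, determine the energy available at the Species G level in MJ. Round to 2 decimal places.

0.35 MJ

Species B: 37880 × 0.15 = 5682 MJ
Species C: 5682 × 0.15 = 852.3 MJ
Species D: 852.3 × 0.17 = 144.891 MJ
Species E: 144.891 × 0.18 = 26.08038 MJ
Species F: 26.08038 × 0.17 = 4.4336646 MJ
Species G: 4.4336646 × 0.08 = 0.354693168 MJ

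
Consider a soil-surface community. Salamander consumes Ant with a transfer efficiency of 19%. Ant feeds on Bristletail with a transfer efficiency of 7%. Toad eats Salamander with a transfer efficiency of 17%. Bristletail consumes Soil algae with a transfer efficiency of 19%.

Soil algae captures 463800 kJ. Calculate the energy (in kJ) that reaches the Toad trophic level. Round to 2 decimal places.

Bristletail: 463800 × 0.19 = 88122 kJ
Ant: 88122 × 0.07 = 6168.54 kJ
Salamander: 6168.54 × 0.19 = 1172.0226 kJ
Toad: 1172.0226 × 0.17 = 199.243842 kJ

199.24 kJ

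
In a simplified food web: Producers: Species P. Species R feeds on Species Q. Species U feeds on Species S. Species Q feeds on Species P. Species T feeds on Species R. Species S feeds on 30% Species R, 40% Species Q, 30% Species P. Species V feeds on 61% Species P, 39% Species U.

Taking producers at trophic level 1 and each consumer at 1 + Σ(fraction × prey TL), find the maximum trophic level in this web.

4

Species Q: 1 + 1 = 2
Species R: 1 + 2 = 3
Species S: 1 + (0.3×3 + 0.4×2 + 0.3×1) = 3
Species T: 1 + 3 = 4
Species U: 1 + 3 = 4
Species V: 1 + (0.61×1 + 0.39×4) = 3.17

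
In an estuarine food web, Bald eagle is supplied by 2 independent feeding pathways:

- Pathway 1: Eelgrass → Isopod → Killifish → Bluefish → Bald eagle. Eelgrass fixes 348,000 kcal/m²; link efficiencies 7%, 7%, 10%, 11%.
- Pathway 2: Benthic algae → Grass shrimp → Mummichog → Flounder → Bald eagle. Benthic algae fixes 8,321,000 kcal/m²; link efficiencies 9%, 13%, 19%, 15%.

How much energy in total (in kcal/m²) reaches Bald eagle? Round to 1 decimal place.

Pathway 1: 348000 × 0.07 × 0.07 × 0.1 × 0.11 = 18.7572 kcal/m²
Pathway 2: 8321000 × 0.09 × 0.13 × 0.19 × 0.15 = 2774.63745 kcal/m²
Total at Bald eagle: 18.7572 + 2774.63745 = 2793.39465 kcal/m²

2793.4 kcal/m²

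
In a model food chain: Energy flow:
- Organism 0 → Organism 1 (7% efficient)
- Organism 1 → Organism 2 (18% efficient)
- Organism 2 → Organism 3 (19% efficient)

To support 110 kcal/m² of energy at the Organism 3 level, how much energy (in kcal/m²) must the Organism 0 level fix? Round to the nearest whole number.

Cumulative transfer efficiency: 0.07 × 0.18 × 0.19 = 0.002394
Organism 0 energy = 110 / 0.002394 = 45948 kcal/m²

45948 kcal/m²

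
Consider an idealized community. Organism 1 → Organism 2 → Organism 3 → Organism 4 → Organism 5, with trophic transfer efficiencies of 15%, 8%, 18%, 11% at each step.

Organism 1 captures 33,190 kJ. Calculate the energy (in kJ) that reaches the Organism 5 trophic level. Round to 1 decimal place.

Organism 2: 33190 × 0.15 = 4978.5 kJ
Organism 3: 4978.5 × 0.08 = 398.28 kJ
Organism 4: 398.28 × 0.18 = 71.6904 kJ
Organism 5: 71.6904 × 0.11 = 7.885944 kJ

7.9 kJ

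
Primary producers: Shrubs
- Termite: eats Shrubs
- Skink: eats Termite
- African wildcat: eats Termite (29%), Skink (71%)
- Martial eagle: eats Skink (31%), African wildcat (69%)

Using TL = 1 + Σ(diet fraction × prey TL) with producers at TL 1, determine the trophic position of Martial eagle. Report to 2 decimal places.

4.49

Termite: 1 + 1 = 2
Skink: 1 + 2 = 3
African wildcat: 1 + (0.29×2 + 0.71×3) = 3.71
Martial eagle: 1 + (0.31×3 + 0.69×3.71) = 4.4899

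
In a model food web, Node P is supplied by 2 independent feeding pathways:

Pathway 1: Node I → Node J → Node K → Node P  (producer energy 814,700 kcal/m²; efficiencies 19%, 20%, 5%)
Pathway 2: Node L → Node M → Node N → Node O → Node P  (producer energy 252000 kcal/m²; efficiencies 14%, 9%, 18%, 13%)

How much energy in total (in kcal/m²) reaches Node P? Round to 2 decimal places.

Pathway 1: 814700 × 0.19 × 0.2 × 0.05 = 1547.93 kcal/m²
Pathway 2: 252000 × 0.14 × 0.09 × 0.18 × 0.13 = 74.29968 kcal/m²
Total at Node P: 1547.93 + 74.29968 = 1622.22968 kcal/m²

1622.23 kcal/m²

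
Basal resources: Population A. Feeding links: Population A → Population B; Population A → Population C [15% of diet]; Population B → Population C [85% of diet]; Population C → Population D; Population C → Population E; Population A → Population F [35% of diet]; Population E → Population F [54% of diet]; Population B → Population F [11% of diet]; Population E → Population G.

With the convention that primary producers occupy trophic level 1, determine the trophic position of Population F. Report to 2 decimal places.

3.65

Population B: 1 + 1 = 2
Population C: 1 + (0.15×1 + 0.85×2) = 2.85
Population D: 1 + 2.85 = 3.85
Population E: 1 + 2.85 = 3.85
Population F: 1 + (0.35×1 + 0.54×3.85 + 0.11×2) = 3.649
Population G: 1 + 3.85 = 4.85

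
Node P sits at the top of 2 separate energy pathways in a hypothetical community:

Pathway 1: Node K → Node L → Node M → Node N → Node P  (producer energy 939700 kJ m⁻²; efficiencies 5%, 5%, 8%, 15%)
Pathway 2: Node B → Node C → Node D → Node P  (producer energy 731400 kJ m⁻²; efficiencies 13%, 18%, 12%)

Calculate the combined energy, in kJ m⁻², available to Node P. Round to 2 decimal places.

2081.96 kJ m⁻²

Pathway 1: 939700 × 0.05 × 0.05 × 0.08 × 0.15 = 28.191 kJ m⁻²
Pathway 2: 731400 × 0.13 × 0.18 × 0.12 = 2053.7712 kJ m⁻²
Total at Node P: 28.191 + 2053.7712 = 2081.9622 kJ m⁻²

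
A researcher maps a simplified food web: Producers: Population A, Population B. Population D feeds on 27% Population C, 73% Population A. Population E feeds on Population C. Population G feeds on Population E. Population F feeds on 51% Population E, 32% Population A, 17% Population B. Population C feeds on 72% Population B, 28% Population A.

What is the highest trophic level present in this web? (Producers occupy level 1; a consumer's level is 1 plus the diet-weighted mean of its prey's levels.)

Population C: 1 + (0.72×1 + 0.28×1) = 2
Population D: 1 + (0.27×2 + 0.73×1) = 2.27
Population E: 1 + 2 = 3
Population F: 1 + (0.51×3 + 0.32×1 + 0.17×1) = 3.02
Population G: 1 + 3 = 4

4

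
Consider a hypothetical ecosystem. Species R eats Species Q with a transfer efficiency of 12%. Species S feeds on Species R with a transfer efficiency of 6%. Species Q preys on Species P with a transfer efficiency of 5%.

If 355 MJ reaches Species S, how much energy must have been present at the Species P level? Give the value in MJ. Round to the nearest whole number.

986111 MJ

Cumulative transfer efficiency: 0.05 × 0.12 × 0.06 = 0.00036
Species P energy = 355 / 0.00036 = 986111 MJ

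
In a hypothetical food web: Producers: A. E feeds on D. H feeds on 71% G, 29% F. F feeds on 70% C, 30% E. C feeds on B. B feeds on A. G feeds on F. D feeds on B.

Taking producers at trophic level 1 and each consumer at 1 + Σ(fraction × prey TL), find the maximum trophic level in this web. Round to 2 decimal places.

B: 1 + 1 = 2
C: 1 + 2 = 3
D: 1 + 2 = 3
E: 1 + 3 = 4
F: 1 + (0.7×3 + 0.3×4) = 4.3
G: 1 + 4.3 = 5.3
H: 1 + (0.71×5.3 + 0.29×4.3) = 6.01

6.01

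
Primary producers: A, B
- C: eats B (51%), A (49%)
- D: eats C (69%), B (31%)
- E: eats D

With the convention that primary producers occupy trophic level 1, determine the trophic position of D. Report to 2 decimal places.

2.69

C: 1 + (0.51×1 + 0.49×1) = 2
D: 1 + (0.69×2 + 0.31×1) = 2.69
E: 1 + 2.69 = 3.69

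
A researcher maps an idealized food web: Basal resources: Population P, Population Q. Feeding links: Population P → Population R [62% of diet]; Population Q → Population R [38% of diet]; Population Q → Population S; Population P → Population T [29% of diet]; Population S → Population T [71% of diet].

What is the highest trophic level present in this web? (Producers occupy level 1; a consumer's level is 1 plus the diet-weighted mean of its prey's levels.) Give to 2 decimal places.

Population R: 1 + (0.62×1 + 0.38×1) = 2
Population S: 1 + 1 = 2
Population T: 1 + (0.29×1 + 0.71×2) = 2.71

2.71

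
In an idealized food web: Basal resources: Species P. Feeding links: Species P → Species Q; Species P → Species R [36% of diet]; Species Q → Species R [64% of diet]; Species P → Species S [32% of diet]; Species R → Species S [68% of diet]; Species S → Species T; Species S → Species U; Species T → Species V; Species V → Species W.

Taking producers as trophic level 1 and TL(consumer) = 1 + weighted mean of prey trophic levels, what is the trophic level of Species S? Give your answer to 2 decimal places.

3.12

Species Q: 1 + 1 = 2
Species R: 1 + (0.36×1 + 0.64×2) = 2.64
Species S: 1 + (0.32×1 + 0.68×2.64) = 3.1152
Species T: 1 + 3.1152 = 4.1152
Species U: 1 + 3.1152 = 4.1152
Species V: 1 + 4.1152 = 5.1152
Species W: 1 + 5.1152 = 6.1152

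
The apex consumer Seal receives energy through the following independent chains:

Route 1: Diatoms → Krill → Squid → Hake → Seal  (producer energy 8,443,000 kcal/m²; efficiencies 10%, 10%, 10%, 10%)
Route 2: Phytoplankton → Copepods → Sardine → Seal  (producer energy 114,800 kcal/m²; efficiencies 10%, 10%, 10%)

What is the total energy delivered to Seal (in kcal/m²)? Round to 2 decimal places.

959.10 kcal/m²

Route 1: 8443000 × 0.1 × 0.1 × 0.1 × 0.1 = 844.3 kcal/m²
Route 2: 114800 × 0.1 × 0.1 × 0.1 = 114.8 kcal/m²
Total at Seal: 844.3 + 114.8 = 959.1 kcal/m²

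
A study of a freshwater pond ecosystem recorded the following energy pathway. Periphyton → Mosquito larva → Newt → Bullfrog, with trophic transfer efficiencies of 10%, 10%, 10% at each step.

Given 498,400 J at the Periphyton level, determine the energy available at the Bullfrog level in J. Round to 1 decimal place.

Mosquito larva: 498400 × 0.1 = 49840 J
Newt: 49840 × 0.1 = 4984 J
Bullfrog: 4984 × 0.1 = 498.4 J

498.4 J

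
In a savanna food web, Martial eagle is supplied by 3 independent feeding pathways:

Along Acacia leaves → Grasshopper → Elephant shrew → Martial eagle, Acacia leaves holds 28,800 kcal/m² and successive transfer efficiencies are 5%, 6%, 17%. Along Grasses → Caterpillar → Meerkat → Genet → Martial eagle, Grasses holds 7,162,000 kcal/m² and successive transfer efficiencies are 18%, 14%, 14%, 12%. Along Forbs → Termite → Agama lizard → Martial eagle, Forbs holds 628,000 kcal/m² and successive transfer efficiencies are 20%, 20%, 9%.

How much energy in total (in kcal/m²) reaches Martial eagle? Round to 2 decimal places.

Via Acacia leaves: 28800 × 0.05 × 0.06 × 0.17 = 14.688 kcal/m²
Via Grasses: 7162000 × 0.18 × 0.14 × 0.14 × 0.12 = 3032.10432 kcal/m²
Via Forbs: 628000 × 0.2 × 0.2 × 0.09 = 2260.8 kcal/m²
Total at Martial eagle: 14.688 + 3032.10432 + 2260.8 = 5307.59232 kcal/m²

5307.59 kcal/m²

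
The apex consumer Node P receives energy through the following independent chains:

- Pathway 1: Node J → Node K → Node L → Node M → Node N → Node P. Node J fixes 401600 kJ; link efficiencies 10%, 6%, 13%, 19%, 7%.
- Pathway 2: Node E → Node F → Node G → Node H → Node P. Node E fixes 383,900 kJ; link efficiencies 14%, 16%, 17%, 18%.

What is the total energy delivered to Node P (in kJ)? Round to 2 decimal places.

267.31 kJ

Pathway 1: 401600 × 0.1 × 0.06 × 0.13 × 0.19 × 0.07 = 4.1661984 kJ
Pathway 2: 383900 × 0.14 × 0.16 × 0.17 × 0.18 = 263.140416 kJ
Total at Node P: 4.1661984 + 263.140416 = 267.3066144 kJ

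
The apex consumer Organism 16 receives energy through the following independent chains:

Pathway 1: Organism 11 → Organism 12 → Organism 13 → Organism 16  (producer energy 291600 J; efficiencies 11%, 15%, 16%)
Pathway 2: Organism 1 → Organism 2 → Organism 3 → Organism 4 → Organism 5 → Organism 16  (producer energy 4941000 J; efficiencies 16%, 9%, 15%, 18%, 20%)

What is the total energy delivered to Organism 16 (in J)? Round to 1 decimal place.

Pathway 1: 291600 × 0.11 × 0.15 × 0.16 = 769.824 J
Pathway 2: 4941000 × 0.16 × 0.09 × 0.15 × 0.18 × 0.2 = 384.21216 J
Total at Organism 16: 769.824 + 384.21216 = 1154.03616 J

1154.0 J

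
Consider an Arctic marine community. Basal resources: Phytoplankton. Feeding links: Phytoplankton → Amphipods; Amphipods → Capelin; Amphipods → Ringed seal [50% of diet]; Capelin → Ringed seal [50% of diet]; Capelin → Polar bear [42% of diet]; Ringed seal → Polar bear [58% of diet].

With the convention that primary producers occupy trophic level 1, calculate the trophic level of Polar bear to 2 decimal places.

4.29

Amphipods: 1 + 1 = 2
Capelin: 1 + 2 = 3
Ringed seal: 1 + (0.5×2 + 0.5×3) = 3.5
Polar bear: 1 + (0.42×3 + 0.58×3.5) = 4.29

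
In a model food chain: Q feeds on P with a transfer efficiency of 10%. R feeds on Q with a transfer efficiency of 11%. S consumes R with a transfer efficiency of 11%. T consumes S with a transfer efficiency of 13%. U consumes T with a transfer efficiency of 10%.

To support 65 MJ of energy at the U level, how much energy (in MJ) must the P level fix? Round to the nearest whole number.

Cumulative transfer efficiency: 0.1 × 0.11 × 0.11 × 0.13 × 0.1 = 0.00001573
P energy = 65 / 0.00001573 = 4132231 MJ

4132231 MJ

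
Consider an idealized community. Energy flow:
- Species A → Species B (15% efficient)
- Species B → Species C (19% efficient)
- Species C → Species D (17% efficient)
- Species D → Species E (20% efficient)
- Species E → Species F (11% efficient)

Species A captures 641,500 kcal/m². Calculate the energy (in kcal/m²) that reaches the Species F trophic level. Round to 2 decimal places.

Species B: 641500 × 0.15 = 96225 kcal/m²
Species C: 96225 × 0.19 = 18282.75 kcal/m²
Species D: 18282.75 × 0.17 = 3108.0675 kcal/m²
Species E: 3108.0675 × 0.2 = 621.6135 kcal/m²
Species F: 621.6135 × 0.11 = 68.377485 kcal/m²

68.38 kcal/m²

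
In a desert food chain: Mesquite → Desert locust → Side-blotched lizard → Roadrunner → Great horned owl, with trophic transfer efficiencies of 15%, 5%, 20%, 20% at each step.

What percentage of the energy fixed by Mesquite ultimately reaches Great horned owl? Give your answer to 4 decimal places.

Product of link efficiencies: 0.15 × 0.05 × 0.2 × 0.2 = 0.0003
As a percentage: 0.0003 × 100 = 0.0300%

0.0300%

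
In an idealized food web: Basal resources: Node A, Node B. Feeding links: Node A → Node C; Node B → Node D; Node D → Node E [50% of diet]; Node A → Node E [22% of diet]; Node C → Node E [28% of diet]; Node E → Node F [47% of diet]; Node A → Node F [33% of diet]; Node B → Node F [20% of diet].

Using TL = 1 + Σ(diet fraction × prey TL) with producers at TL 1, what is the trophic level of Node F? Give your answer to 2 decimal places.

2.84

Node C: 1 + 1 = 2
Node D: 1 + 1 = 2
Node E: 1 + (0.5×2 + 0.22×1 + 0.28×2) = 2.78
Node F: 1 + (0.47×2.78 + 0.33×1 + 0.2×1) = 2.8366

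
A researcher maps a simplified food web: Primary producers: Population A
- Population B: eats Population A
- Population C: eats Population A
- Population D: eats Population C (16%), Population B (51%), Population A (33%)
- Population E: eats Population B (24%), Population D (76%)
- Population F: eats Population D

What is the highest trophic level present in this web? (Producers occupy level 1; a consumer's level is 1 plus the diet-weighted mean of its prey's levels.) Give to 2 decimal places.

Population B: 1 + 1 = 2
Population C: 1 + 1 = 2
Population D: 1 + (0.16×2 + 0.51×2 + 0.33×1) = 2.67
Population E: 1 + (0.24×2 + 0.76×2.67) = 3.5092
Population F: 1 + 2.67 = 3.67

3.67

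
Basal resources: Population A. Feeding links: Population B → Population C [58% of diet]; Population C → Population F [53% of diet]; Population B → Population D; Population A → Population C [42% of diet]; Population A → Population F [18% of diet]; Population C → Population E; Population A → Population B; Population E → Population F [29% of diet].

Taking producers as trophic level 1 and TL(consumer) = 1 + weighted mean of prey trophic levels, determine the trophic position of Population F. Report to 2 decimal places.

3.59

Population B: 1 + 1 = 2
Population C: 1 + (0.42×1 + 0.58×2) = 2.58
Population D: 1 + 2 = 3
Population E: 1 + 2.58 = 3.58
Population F: 1 + (0.18×1 + 0.29×3.58 + 0.53×2.58) = 3.5856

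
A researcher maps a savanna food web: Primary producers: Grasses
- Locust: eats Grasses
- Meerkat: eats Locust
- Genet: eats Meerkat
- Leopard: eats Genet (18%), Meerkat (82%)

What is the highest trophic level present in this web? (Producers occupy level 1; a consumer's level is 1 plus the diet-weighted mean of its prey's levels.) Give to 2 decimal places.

Locust: 1 + 1 = 2
Meerkat: 1 + 2 = 3
Genet: 1 + 3 = 4
Leopard: 1 + (0.18×4 + 0.82×3) = 4.18

4.18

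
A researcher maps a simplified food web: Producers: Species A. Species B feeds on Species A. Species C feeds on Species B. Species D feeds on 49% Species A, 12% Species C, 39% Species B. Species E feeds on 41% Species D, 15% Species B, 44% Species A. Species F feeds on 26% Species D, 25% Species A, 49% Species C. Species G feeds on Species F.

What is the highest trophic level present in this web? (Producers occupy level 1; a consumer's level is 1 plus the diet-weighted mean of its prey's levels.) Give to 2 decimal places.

4.40

Species B: 1 + 1 = 2
Species C: 1 + 2 = 3
Species D: 1 + (0.49×1 + 0.12×3 + 0.39×2) = 2.63
Species E: 1 + (0.41×2.63 + 0.15×2 + 0.44×1) = 2.8183
Species F: 1 + (0.26×2.63 + 0.25×1 + 0.49×3) = 3.4038
Species G: 1 + 3.4038 = 4.4038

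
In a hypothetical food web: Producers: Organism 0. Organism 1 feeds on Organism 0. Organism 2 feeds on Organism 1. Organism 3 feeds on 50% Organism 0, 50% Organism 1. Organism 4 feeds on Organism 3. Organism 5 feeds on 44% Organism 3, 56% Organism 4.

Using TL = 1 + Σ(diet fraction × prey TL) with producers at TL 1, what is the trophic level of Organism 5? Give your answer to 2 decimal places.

Organism 1: 1 + 1 = 2
Organism 2: 1 + 2 = 3
Organism 3: 1 + (0.5×1 + 0.5×2) = 2.5
Organism 4: 1 + 2.5 = 3.5
Organism 5: 1 + (0.44×2.5 + 0.56×3.5) = 4.06

4.06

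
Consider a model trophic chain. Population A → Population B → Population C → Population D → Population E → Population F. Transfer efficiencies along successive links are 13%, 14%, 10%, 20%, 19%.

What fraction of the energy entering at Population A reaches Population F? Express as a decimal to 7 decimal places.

Product of link efficiencies: 0.13 × 0.14 × 0.1 × 0.2 × 0.19 = 0.00006916

0.0000692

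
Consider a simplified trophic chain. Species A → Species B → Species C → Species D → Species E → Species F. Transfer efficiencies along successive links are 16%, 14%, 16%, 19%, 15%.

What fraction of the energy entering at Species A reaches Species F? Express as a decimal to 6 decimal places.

Product of link efficiencies: 0.16 × 0.14 × 0.16 × 0.19 × 0.15 = 0.000102144

0.000102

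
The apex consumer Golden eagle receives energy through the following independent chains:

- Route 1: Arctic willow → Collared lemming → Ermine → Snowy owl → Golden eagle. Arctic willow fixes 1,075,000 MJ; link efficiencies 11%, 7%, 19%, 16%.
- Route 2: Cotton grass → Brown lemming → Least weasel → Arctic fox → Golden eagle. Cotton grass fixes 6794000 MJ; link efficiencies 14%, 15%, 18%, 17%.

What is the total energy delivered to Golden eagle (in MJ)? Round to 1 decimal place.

4617.5 MJ

Route 1: 1075000 × 0.11 × 0.07 × 0.19 × 0.16 = 251.636 MJ
Route 2: 6794000 × 0.14 × 0.15 × 0.18 × 0.17 = 4365.8244 MJ
Total at Golden eagle: 251.636 + 4365.8244 = 4617.4604 MJ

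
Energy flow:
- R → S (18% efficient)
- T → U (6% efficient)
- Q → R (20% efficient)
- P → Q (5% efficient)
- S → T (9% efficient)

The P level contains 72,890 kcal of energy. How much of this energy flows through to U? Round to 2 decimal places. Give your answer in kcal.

0.71 kcal

Q: 72890 × 0.05 = 3644.5 kcal
R: 3644.5 × 0.2 = 728.9 kcal
S: 728.9 × 0.18 = 131.202 kcal
T: 131.202 × 0.09 = 11.80818 kcal
U: 11.80818 × 0.06 = 0.7084908 kcal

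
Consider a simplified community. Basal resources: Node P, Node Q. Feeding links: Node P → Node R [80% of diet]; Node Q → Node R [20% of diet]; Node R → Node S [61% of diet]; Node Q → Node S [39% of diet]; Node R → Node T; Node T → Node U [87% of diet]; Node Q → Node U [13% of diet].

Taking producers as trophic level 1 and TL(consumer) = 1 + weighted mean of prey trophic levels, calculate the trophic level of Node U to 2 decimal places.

Node R: 1 + (0.8×1 + 0.2×1) = 2
Node S: 1 + (0.61×2 + 0.39×1) = 2.61
Node T: 1 + 2 = 3
Node U: 1 + (0.87×3 + 0.13×1) = 3.74

3.74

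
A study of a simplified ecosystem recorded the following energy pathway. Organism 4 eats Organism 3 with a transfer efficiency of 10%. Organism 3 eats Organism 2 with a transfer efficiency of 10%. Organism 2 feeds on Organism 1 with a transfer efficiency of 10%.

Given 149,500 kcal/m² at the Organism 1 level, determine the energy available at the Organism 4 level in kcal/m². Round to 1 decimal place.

149.5 kcal/m²

Organism 2: 149500 × 0.1 = 14950 kcal/m²
Organism 3: 14950 × 0.1 = 1495 kcal/m²
Organism 4: 1495 × 0.1 = 149.5 kcal/m²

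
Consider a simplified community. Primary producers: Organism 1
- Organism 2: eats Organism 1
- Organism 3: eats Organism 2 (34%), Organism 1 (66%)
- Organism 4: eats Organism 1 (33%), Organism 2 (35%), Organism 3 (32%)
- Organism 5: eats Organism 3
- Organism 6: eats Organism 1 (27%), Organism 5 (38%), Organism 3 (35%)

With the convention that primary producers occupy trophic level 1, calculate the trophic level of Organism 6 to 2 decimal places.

3.36

Organism 2: 1 + 1 = 2
Organism 3: 1 + (0.34×2 + 0.66×1) = 2.34
Organism 4: 1 + (0.33×1 + 0.35×2 + 0.32×2.34) = 2.7788
Organism 5: 1 + 2.34 = 3.34
Organism 6: 1 + (0.27×1 + 0.38×3.34 + 0.35×2.34) = 3.3582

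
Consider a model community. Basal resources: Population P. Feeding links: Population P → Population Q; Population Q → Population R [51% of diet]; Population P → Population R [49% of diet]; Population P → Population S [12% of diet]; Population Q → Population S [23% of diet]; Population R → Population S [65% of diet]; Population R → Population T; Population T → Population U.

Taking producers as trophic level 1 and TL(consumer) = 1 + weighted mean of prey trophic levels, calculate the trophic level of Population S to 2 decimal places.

3.21

Population Q: 1 + 1 = 2
Population R: 1 + (0.51×2 + 0.49×1) = 2.51
Population S: 1 + (0.12×1 + 0.23×2 + 0.65×2.51) = 3.2115
Population T: 1 + 2.51 = 3.51
Population U: 1 + 3.51 = 4.51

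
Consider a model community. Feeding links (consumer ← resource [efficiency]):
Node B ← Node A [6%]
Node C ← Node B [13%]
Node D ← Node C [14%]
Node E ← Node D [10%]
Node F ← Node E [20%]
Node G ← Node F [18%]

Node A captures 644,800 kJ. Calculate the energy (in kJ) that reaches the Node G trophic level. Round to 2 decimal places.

2.53 kJ

Node B: 644800 × 0.06 = 38688 kJ
Node C: 38688 × 0.13 = 5029.44 kJ
Node D: 5029.44 × 0.14 = 704.1216 kJ
Node E: 704.1216 × 0.1 = 70.41216 kJ
Node F: 70.41216 × 0.2 = 14.082432 kJ
Node G: 14.082432 × 0.18 = 2.53483776 kJ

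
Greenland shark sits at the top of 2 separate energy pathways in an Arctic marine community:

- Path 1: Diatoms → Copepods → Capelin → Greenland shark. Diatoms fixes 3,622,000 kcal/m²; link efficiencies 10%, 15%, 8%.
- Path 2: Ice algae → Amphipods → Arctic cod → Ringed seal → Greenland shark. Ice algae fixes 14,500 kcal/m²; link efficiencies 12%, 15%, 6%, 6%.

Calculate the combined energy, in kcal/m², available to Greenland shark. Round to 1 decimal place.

4347.3 kcal/m²

Path 1: 3622000 × 0.1 × 0.15 × 0.08 = 4346.4 kcal/m²
Path 2: 14500 × 0.12 × 0.15 × 0.06 × 0.06 = 0.9396 kcal/m²
Total at Greenland shark: 4346.4 + 0.9396 = 4347.3396 kcal/m²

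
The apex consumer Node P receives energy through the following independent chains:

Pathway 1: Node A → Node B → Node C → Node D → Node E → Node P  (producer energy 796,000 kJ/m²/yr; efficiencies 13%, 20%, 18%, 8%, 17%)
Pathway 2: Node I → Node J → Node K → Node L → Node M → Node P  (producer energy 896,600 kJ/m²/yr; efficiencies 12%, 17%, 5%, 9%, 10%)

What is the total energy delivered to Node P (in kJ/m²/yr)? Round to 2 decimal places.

Pathway 1: 796000 × 0.13 × 0.2 × 0.18 × 0.08 × 0.17 = 50.663808 kJ/m²/yr
Pathway 2: 896600 × 0.12 × 0.17 × 0.05 × 0.09 × 0.1 = 8.230788 kJ/m²/yr
Total at Node P: 50.663808 + 8.230788 = 58.894596 kJ/m²/yr

58.89 kJ/m²/yr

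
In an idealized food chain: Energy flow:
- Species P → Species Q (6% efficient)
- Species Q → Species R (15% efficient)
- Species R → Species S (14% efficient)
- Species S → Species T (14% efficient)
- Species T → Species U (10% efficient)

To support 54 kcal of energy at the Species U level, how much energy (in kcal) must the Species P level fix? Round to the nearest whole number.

3061224 kcal

Cumulative transfer efficiency: 0.06 × 0.15 × 0.14 × 0.14 × 0.1 = 0.00001764
Species P energy = 54 / 0.00001764 = 3061224 kcal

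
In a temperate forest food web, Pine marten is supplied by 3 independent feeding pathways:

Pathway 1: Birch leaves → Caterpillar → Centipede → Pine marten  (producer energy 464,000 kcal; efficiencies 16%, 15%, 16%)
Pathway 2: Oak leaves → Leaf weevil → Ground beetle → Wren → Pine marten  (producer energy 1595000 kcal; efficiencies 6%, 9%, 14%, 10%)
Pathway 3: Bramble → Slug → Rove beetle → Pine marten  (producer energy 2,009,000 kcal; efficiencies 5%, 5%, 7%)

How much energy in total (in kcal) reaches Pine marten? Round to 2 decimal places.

2253.92 kcal

Pathway 1: 464000 × 0.16 × 0.15 × 0.16 = 1781.76 kcal
Pathway 2: 1595000 × 0.06 × 0.09 × 0.14 × 0.1 = 120.582 kcal
Pathway 3: 2009000 × 0.05 × 0.05 × 0.07 = 351.575 kcal
Total at Pine marten: 1781.76 + 120.582 + 351.575 = 2253.917 kcal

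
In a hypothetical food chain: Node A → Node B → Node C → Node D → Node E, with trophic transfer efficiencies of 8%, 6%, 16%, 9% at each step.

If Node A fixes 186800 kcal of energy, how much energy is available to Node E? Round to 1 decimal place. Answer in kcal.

Node B: 186800 × 0.08 = 14944 kcal
Node C: 14944 × 0.06 = 896.64 kcal
Node D: 896.64 × 0.16 = 143.4624 kcal
Node E: 143.4624 × 0.09 = 12.911616 kcal

12.9 kcal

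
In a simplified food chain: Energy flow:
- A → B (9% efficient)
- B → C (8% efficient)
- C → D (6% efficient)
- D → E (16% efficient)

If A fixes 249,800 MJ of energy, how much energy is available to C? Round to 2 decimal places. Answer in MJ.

B: 249800 × 0.09 = 22482 MJ
C: 22482 × 0.08 = 1798.56 MJ

1798.56 MJ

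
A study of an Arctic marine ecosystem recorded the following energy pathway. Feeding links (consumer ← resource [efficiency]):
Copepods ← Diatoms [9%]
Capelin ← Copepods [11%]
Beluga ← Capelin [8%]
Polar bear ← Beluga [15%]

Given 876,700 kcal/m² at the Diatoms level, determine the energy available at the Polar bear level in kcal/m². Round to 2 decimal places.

Copepods: 876700 × 0.09 = 78903 kcal/m²
Capelin: 78903 × 0.11 = 8679.33 kcal/m²
Beluga: 8679.33 × 0.08 = 694.3464 kcal/m²
Polar bear: 694.3464 × 0.15 = 104.15196 kcal/m²

104.15 kcal/m²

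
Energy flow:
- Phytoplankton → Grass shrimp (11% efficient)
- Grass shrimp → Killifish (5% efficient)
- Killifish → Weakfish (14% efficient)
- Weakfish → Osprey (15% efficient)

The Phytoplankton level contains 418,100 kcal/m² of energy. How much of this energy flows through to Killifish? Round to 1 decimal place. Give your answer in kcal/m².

Grass shrimp: 418100 × 0.11 = 45991 kcal/m²
Killifish: 45991 × 0.05 = 2299.55 kcal/m²

2299.6 kcal/m²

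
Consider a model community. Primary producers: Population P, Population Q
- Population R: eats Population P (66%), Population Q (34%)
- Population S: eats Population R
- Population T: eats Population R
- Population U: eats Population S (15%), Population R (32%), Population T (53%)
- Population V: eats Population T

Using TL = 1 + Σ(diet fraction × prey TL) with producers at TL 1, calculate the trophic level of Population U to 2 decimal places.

3.68

Population R: 1 + (0.66×1 + 0.34×1) = 2
Population S: 1 + 2 = 3
Population T: 1 + 2 = 3
Population U: 1 + (0.15×3 + 0.32×2 + 0.53×3) = 3.68
Population V: 1 + 3 = 4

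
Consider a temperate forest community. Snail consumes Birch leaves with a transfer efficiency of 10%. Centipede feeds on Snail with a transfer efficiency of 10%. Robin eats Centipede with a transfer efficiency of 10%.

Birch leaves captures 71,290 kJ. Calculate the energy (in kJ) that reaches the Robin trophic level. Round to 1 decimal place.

Snail: 71290 × 0.1 = 7129 kJ
Centipede: 7129 × 0.1 = 712.9 kJ
Robin: 712.9 × 0.1 = 71.29 kJ

71.3 kJ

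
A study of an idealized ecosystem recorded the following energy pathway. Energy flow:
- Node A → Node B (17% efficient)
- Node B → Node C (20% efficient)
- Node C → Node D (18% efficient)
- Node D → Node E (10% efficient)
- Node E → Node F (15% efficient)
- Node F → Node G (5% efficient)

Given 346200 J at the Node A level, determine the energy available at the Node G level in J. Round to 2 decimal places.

Node B: 346200 × 0.17 = 58854 J
Node C: 58854 × 0.2 = 11770.8 J
Node D: 11770.8 × 0.18 = 2118.744 J
Node E: 2118.744 × 0.1 = 211.8744 J
Node F: 211.8744 × 0.15 = 31.78116 J
Node G: 31.78116 × 0.05 = 1.589058 J

1.59 J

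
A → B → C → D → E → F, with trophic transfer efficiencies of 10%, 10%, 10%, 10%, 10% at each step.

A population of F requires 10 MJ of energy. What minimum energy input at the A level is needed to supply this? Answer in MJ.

Cumulative transfer efficiency: 0.1 × 0.1 × 0.1 × 0.1 × 0.1 = 0.00001
A energy = 10 / 0.00001 = 1000000 MJ

1000000 MJ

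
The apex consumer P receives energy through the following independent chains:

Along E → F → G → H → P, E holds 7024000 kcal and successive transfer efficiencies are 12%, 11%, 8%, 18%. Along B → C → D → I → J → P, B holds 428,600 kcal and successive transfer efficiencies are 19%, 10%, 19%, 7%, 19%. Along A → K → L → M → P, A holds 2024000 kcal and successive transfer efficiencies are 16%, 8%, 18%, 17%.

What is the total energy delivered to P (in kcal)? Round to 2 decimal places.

Via E: 7024000 × 0.12 × 0.11 × 0.08 × 0.18 = 1335.12192 kcal
Via B: 428600 × 0.19 × 0.1 × 0.19 × 0.07 × 0.19 = 20.5783718 kcal
Via A: 2024000 × 0.16 × 0.08 × 0.18 × 0.17 = 792.76032 kcal
Total at P: 1335.12192 + 20.5783718 + 792.76032 = 2148.4606118 kcal

2148.46 kcal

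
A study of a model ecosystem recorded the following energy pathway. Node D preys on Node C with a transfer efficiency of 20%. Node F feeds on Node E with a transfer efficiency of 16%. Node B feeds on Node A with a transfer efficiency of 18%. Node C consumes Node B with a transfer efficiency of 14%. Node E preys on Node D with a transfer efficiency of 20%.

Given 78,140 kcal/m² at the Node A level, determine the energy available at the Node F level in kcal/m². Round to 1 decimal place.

Node B: 78140 × 0.18 = 14065.2 kcal/m²
Node C: 14065.2 × 0.14 = 1969.128 kcal/m²
Node D: 1969.128 × 0.2 = 393.8256 kcal/m²
Node E: 393.8256 × 0.2 = 78.76512 kcal/m²
Node F: 78.76512 × 0.16 = 12.6024192 kcal/m²

12.6 kcal/m²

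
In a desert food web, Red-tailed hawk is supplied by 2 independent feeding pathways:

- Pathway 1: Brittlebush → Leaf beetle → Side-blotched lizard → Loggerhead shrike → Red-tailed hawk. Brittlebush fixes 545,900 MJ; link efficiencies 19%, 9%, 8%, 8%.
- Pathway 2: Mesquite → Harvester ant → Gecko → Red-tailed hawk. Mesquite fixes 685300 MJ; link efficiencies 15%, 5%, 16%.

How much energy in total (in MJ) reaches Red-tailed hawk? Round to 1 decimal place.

882.1 MJ

Pathway 1: 545900 × 0.19 × 0.09 × 0.08 × 0.08 = 59.743296 MJ
Pathway 2: 685300 × 0.15 × 0.05 × 0.16 = 822.36 MJ
Total at Red-tailed hawk: 59.743296 + 822.36 = 882.103296 MJ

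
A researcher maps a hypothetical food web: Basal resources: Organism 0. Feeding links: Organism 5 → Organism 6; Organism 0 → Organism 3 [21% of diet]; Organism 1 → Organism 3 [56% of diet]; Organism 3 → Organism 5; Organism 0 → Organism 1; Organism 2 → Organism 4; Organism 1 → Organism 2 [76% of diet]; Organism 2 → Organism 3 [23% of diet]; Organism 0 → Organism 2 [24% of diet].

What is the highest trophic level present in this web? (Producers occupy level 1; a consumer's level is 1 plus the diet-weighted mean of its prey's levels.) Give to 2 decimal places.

4.96

Organism 1: 1 + 1 = 2
Organism 2: 1 + (0.76×2 + 0.24×1) = 2.76
Organism 3: 1 + (0.21×1 + 0.56×2 + 0.23×2.76) = 2.9648
Organism 4: 1 + 2.76 = 3.76
Organism 5: 1 + 2.9648 = 3.9648
Organism 6: 1 + 3.9648 = 4.9648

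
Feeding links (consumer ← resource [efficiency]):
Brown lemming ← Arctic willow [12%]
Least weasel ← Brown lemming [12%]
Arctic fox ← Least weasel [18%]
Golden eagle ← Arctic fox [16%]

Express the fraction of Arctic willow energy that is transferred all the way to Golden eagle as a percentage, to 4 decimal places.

0.0415%

Product of link efficiencies: 0.12 × 0.12 × 0.18 × 0.16 = 0.00041472
As a percentage: 0.00041472 × 100 = 0.0415%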